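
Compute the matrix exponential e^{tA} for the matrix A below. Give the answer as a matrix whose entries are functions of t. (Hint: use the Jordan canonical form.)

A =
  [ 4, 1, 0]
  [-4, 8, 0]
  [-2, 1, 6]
e^{tA} =
  [-2*t*exp(6*t) + exp(6*t), t*exp(6*t), 0]
  [-4*t*exp(6*t), 2*t*exp(6*t) + exp(6*t), 0]
  [-2*t*exp(6*t), t*exp(6*t), exp(6*t)]

Strategy: write A = P · J · P⁻¹ where J is a Jordan canonical form, so e^{tA} = P · e^{tJ} · P⁻¹, and e^{tJ} can be computed block-by-block.

A has Jordan form
J =
  [6, 1, 0]
  [0, 6, 0]
  [0, 0, 6]
(up to reordering of blocks).

Per-block formulas:
  For a 1×1 block at λ = 6: exp(t · [6]) = [e^(6t)].
  For a 2×2 Jordan block J_2(6): exp(t · J_2(6)) = e^(6t)·(I + t·N), where N is the 2×2 nilpotent shift.

After assembling e^{tJ} and conjugating by P, we get:

e^{tA} =
  [-2*t*exp(6*t) + exp(6*t), t*exp(6*t), 0]
  [-4*t*exp(6*t), 2*t*exp(6*t) + exp(6*t), 0]
  [-2*t*exp(6*t), t*exp(6*t), exp(6*t)]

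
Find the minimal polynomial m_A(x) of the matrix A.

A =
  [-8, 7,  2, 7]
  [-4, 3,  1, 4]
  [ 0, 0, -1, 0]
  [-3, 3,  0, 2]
x^3 + 3*x^2 + 3*x + 1

The characteristic polynomial is χ_A(x) = (x + 1)^4, so the eigenvalues are known. The minimal polynomial is
  m_A(x) = Π_λ (x − λ)^{k_λ}
where k_λ is the size of the *largest* Jordan block for λ (equivalently, the smallest k with (A − λI)^k v = 0 for every generalised eigenvector v of λ).

  λ = -1: largest Jordan block has size 3, contributing (x + 1)^3

So m_A(x) = (x + 1)^3 = x^3 + 3*x^2 + 3*x + 1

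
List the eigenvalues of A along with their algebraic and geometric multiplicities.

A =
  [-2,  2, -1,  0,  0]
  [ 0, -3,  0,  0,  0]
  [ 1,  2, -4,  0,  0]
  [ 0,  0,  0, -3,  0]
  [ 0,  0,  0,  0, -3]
λ = -3: alg = 5, geom = 4

Step 1 — factor the characteristic polynomial to read off the algebraic multiplicities:
  χ_A(x) = (x + 3)^5

Step 2 — compute geometric multiplicities via the rank-nullity identity g(λ) = n − rank(A − λI):
  rank(A − (-3)·I) = 1, so dim ker(A − (-3)·I) = n − 1 = 4

Summary:
  λ = -3: algebraic multiplicity = 5, geometric multiplicity = 4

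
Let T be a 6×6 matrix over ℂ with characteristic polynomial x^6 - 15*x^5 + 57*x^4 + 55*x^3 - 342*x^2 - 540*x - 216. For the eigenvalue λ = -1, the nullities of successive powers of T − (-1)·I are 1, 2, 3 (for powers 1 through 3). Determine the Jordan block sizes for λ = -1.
Block sizes for λ = -1: [3]

From the dimensions of kernels of powers, the number of Jordan blocks of size at least j is d_j − d_{j−1} where d_j = dim ker(N^j) (with d_0 = 0). Computing the differences gives [1, 1, 1].
The number of blocks of size exactly k is (#blocks of size ≥ k) − (#blocks of size ≥ k + 1), so the partition is: 1 block(s) of size 3.
In nonincreasing order the block sizes are [3].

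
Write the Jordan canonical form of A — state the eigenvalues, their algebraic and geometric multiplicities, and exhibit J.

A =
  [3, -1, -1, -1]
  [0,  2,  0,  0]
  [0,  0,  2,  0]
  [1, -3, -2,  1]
J_3(2) ⊕ J_1(2)

The characteristic polynomial is
  det(x·I − A) = x^4 - 8*x^3 + 24*x^2 - 32*x + 16 = (x - 2)^4

Eigenvalues and multiplicities (the geometric multiplicity of λ is n − rank(A − λI), which equals the number of Jordan blocks for λ):
  λ = 2: algebraic multiplicity = 4, geometric multiplicity = 2

Determining the block sizes for each eigenvalue:
  λ = 2: with am = 4 and gm = 2, the partition is not yet determined (e.g. several partitions of 4 into 2 parts exist). Let N = A − (2)·I. Computing rank(N^1) = 2, rank(N^2) = 1, rank(N^3) = 0; the number of blocks of size ≥ j is rank(N^{j−1}) − rank(N^j), giving [2, 1, 1]. So we have 1 block(s) of size 3, 1 block(s) of size 1 → block sizes [3, 1]

Assembling the blocks gives a Jordan form
J =
  [2, 1, 0, 0]
  [0, 2, 1, 0]
  [0, 0, 2, 0]
  [0, 0, 0, 2]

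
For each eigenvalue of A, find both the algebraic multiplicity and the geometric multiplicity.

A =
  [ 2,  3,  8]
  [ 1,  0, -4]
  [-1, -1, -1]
λ = -1: alg = 1, geom = 1; λ = 1: alg = 2, geom = 1

Step 1 — factor the characteristic polynomial to read off the algebraic multiplicities:
  χ_A(x) = (x - 1)^2*(x + 1)

Step 2 — compute geometric multiplicities via the rank-nullity identity g(λ) = n − rank(A − λI):
  rank(A − (-1)·I) = 2, so dim ker(A − (-1)·I) = n − 2 = 1
  rank(A − (1)·I) = 2, so dim ker(A − (1)·I) = n − 2 = 1

Summary:
  λ = -1: algebraic multiplicity = 1, geometric multiplicity = 1
  λ = 1: algebraic multiplicity = 2, geometric multiplicity = 1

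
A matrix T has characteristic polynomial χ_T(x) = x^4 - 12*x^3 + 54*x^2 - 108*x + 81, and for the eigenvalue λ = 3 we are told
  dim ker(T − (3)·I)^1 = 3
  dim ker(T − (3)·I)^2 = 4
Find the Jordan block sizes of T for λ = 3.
Block sizes for λ = 3: [2, 1, 1]

From the dimensions of kernels of powers, the number of Jordan blocks of size at least j is d_j − d_{j−1} where d_j = dim ker(N^j) (with d_0 = 0). Computing the differences gives [3, 1].
The number of blocks of size exactly k is (#blocks of size ≥ k) − (#blocks of size ≥ k + 1), so the partition is: 2 block(s) of size 1, 1 block(s) of size 2.
In nonincreasing order the block sizes are [2, 1, 1].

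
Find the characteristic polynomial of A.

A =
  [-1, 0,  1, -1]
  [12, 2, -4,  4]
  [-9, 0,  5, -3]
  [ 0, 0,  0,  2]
x^4 - 8*x^3 + 24*x^2 - 32*x + 16

Expanding det(x·I − A) (e.g. by cofactor expansion or by noting that A is similar to its Jordan form J, which has the same characteristic polynomial as A) gives
  χ_A(x) = x^4 - 8*x^3 + 24*x^2 - 32*x + 16
which factors as (x - 2)^4. The eigenvalues (with algebraic multiplicities) are λ = 2 with multiplicity 4.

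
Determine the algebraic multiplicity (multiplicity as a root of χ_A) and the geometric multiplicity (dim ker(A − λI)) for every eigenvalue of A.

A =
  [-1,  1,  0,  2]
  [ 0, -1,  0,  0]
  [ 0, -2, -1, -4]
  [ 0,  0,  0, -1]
λ = -1: alg = 4, geom = 3

Step 1 — factor the characteristic polynomial to read off the algebraic multiplicities:
  χ_A(x) = (x + 1)^4

Step 2 — compute geometric multiplicities via the rank-nullity identity g(λ) = n − rank(A − λI):
  rank(A − (-1)·I) = 1, so dim ker(A − (-1)·I) = n − 1 = 3

Summary:
  λ = -1: algebraic multiplicity = 4, geometric multiplicity = 3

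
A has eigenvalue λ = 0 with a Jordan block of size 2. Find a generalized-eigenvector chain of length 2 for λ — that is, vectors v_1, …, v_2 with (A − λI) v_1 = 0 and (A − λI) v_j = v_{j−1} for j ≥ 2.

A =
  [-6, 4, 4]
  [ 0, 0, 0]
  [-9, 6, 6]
A Jordan chain for λ = 0 of length 2:
v_1 = (-6, 0, -9)ᵀ
v_2 = (1, 0, 0)ᵀ

Let N = A − (0)·I. We want v_2 with N^2 v_2 = 0 but N^1 v_2 ≠ 0; then v_{j-1} := N · v_j for j = 2, …, 2.

Pick v_2 = (1, 0, 0)ᵀ.
Then v_1 = N · v_2 = (-6, 0, -9)ᵀ.

Sanity check: (A − (0)·I) v_1 = (0, 0, 0)ᵀ = 0. ✓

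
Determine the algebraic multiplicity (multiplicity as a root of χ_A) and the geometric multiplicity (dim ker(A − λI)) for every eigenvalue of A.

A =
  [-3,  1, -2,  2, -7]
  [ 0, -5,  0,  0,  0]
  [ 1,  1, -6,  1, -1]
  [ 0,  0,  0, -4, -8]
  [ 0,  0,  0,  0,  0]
λ = -5: alg = 2, geom = 1; λ = -4: alg = 2, geom = 1; λ = 0: alg = 1, geom = 1

Step 1 — factor the characteristic polynomial to read off the algebraic multiplicities:
  χ_A(x) = x*(x + 4)^2*(x + 5)^2

Step 2 — compute geometric multiplicities via the rank-nullity identity g(λ) = n − rank(A − λI):
  rank(A − (-5)·I) = 4, so dim ker(A − (-5)·I) = n − 4 = 1
  rank(A − (-4)·I) = 4, so dim ker(A − (-4)·I) = n − 4 = 1
  rank(A − (0)·I) = 4, so dim ker(A − (0)·I) = n − 4 = 1

Summary:
  λ = -5: algebraic multiplicity = 2, geometric multiplicity = 1
  λ = -4: algebraic multiplicity = 2, geometric multiplicity = 1
  λ = 0: algebraic multiplicity = 1, geometric multiplicity = 1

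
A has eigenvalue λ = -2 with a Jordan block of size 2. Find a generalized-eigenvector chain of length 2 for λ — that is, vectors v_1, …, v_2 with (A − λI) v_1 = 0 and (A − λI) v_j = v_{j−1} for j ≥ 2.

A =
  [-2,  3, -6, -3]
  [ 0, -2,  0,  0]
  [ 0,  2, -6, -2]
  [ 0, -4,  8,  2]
A Jordan chain for λ = -2 of length 2:
v_1 = (3, 0, 2, -4)ᵀ
v_2 = (0, 1, 0, 0)ᵀ

Let N = A − (-2)·I. We want v_2 with N^2 v_2 = 0 but N^1 v_2 ≠ 0; then v_{j-1} := N · v_j for j = 2, …, 2.

Pick v_2 = (0, 1, 0, 0)ᵀ.
Then v_1 = N · v_2 = (3, 0, 2, -4)ᵀ.

Sanity check: (A − (-2)·I) v_1 = (0, 0, 0, 0)ᵀ = 0. ✓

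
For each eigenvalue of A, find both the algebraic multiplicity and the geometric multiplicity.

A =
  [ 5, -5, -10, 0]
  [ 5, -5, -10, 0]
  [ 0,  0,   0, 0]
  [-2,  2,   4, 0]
λ = 0: alg = 4, geom = 3

Step 1 — factor the characteristic polynomial to read off the algebraic multiplicities:
  χ_A(x) = x^4

Step 2 — compute geometric multiplicities via the rank-nullity identity g(λ) = n − rank(A − λI):
  rank(A − (0)·I) = 1, so dim ker(A − (0)·I) = n − 1 = 3

Summary:
  λ = 0: algebraic multiplicity = 4, geometric multiplicity = 3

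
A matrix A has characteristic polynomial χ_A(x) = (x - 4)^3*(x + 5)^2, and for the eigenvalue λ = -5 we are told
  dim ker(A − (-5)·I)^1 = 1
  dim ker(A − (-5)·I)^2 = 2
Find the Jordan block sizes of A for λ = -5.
Block sizes for λ = -5: [2]

From the dimensions of kernels of powers, the number of Jordan blocks of size at least j is d_j − d_{j−1} where d_j = dim ker(N^j) (with d_0 = 0). Computing the differences gives [1, 1].
The number of blocks of size exactly k is (#blocks of size ≥ k) − (#blocks of size ≥ k + 1), so the partition is: 1 block(s) of size 2.
In nonincreasing order the block sizes are [2].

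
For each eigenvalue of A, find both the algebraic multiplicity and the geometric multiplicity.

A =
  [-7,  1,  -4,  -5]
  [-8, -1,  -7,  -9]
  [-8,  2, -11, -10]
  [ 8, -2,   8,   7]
λ = -3: alg = 4, geom = 2

Step 1 — factor the characteristic polynomial to read off the algebraic multiplicities:
  χ_A(x) = (x + 3)^4

Step 2 — compute geometric multiplicities via the rank-nullity identity g(λ) = n − rank(A − λI):
  rank(A − (-3)·I) = 2, so dim ker(A − (-3)·I) = n − 2 = 2

Summary:
  λ = -3: algebraic multiplicity = 4, geometric multiplicity = 2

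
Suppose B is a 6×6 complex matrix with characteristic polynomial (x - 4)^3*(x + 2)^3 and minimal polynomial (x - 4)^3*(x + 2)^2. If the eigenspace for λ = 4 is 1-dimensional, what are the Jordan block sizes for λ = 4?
Block sizes for λ = 4: [3]

Step 1 — from the characteristic polynomial, algebraic multiplicity of λ = 4 is 3. From dim ker(B − (4)·I) = 1, there are exactly 1 Jordan blocks for λ = 4.
Step 2 — from the minimal polynomial, the factor (x − 4)^3 tells us the largest block for λ = 4 has size 3.
Step 3 — with total size 3, 1 blocks, and largest block 3, the block sizes (in nonincreasing order) are [3].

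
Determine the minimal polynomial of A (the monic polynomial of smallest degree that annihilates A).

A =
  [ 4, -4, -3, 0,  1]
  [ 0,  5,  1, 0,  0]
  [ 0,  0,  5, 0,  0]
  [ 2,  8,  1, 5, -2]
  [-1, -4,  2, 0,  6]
x^3 - 15*x^2 + 75*x - 125

The characteristic polynomial is χ_A(x) = (x - 5)^5, so the eigenvalues are known. The minimal polynomial is
  m_A(x) = Π_λ (x − λ)^{k_λ}
where k_λ is the size of the *largest* Jordan block for λ (equivalently, the smallest k with (A − λI)^k v = 0 for every generalised eigenvector v of λ).

  λ = 5: largest Jordan block has size 3, contributing (x − 5)^3

So m_A(x) = (x - 5)^3 = x^3 - 15*x^2 + 75*x - 125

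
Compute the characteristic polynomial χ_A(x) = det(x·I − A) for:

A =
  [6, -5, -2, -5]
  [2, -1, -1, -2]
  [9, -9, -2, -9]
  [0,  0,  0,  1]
x^4 - 4*x^3 + 6*x^2 - 4*x + 1

Expanding det(x·I − A) (e.g. by cofactor expansion or by noting that A is similar to its Jordan form J, which has the same characteristic polynomial as A) gives
  χ_A(x) = x^4 - 4*x^3 + 6*x^2 - 4*x + 1
which factors as (x - 1)^4. The eigenvalues (with algebraic multiplicities) are λ = 1 with multiplicity 4.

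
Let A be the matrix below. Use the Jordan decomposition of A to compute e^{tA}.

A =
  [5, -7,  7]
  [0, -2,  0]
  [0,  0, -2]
e^{tA} =
  [exp(5*t), -exp(5*t) + exp(-2*t), exp(5*t) - exp(-2*t)]
  [0, exp(-2*t), 0]
  [0, 0, exp(-2*t)]

Strategy: write A = P · J · P⁻¹ where J is a Jordan canonical form, so e^{tA} = P · e^{tJ} · P⁻¹, and e^{tJ} can be computed block-by-block.

A has Jordan form
J =
  [-2,  0, 0]
  [ 0, -2, 0]
  [ 0,  0, 5]
(up to reordering of blocks).

Per-block formulas:
  For a 1×1 block at λ = 5: exp(t · [5]) = [e^(5t)].
  For a 1×1 block at λ = -2: exp(t · [-2]) = [e^(-2t)].

After assembling e^{tJ} and conjugating by P, we get:

e^{tA} =
  [exp(5*t), -exp(5*t) + exp(-2*t), exp(5*t) - exp(-2*t)]
  [0, exp(-2*t), 0]
  [0, 0, exp(-2*t)]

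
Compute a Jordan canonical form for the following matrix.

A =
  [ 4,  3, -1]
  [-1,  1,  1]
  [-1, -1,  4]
J_3(3)

The characteristic polynomial is
  det(x·I − A) = x^3 - 9*x^2 + 27*x - 27 = (x - 3)^3

Eigenvalues and multiplicities (the geometric multiplicity of λ is n − rank(A − λI), which equals the number of Jordan blocks for λ):
  λ = 3: algebraic multiplicity = 3, geometric multiplicity = 1

Determining the block sizes for each eigenvalue:
  λ = 3: one block (gm = 1), so the single block has size am = 3 → block sizes [3]

Assembling the blocks gives a Jordan form
J =
  [3, 1, 0]
  [0, 3, 1]
  [0, 0, 3]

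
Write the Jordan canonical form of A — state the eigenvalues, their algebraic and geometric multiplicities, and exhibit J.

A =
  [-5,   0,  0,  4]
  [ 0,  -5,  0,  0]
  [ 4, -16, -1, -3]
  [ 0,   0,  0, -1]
J_1(-5) ⊕ J_1(-5) ⊕ J_2(-1)

The characteristic polynomial is
  det(x·I − A) = x^4 + 12*x^3 + 46*x^2 + 60*x + 25 = (x + 1)^2*(x + 5)^2

Eigenvalues and multiplicities (the geometric multiplicity of λ is n − rank(A − λI), which equals the number of Jordan blocks for λ):
  λ = -5: algebraic multiplicity = 2, geometric multiplicity = 2
  λ = -1: algebraic multiplicity = 2, geometric multiplicity = 1

Determining the block sizes for each eigenvalue:
  λ = -5: gm = am = 2, so every block has size 1 → block sizes [1, 1]
  λ = -1: one block (gm = 1), so the single block has size am = 2 → block sizes [2]

Assembling the blocks gives a Jordan form
J =
  [-5,  0,  0,  0]
  [ 0, -5,  0,  0]
  [ 0,  0, -1,  1]
  [ 0,  0,  0, -1]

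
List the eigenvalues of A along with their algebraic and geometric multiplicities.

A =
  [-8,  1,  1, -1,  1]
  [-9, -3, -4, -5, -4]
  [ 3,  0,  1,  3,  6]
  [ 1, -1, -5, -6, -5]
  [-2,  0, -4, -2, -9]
λ = -5: alg = 5, geom = 3

Step 1 — factor the characteristic polynomial to read off the algebraic multiplicities:
  χ_A(x) = (x + 5)^5

Step 2 — compute geometric multiplicities via the rank-nullity identity g(λ) = n − rank(A − λI):
  rank(A − (-5)·I) = 2, so dim ker(A − (-5)·I) = n − 2 = 3

Summary:
  λ = -5: algebraic multiplicity = 5, geometric multiplicity = 3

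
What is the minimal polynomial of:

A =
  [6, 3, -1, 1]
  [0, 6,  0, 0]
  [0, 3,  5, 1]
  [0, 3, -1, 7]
x^2 - 12*x + 36

The characteristic polynomial is χ_A(x) = (x - 6)^4, so the eigenvalues are known. The minimal polynomial is
  m_A(x) = Π_λ (x − λ)^{k_λ}
where k_λ is the size of the *largest* Jordan block for λ (equivalently, the smallest k with (A − λI)^k v = 0 for every generalised eigenvector v of λ).

  λ = 6: largest Jordan block has size 2, contributing (x − 6)^2

So m_A(x) = (x - 6)^2 = x^2 - 12*x + 36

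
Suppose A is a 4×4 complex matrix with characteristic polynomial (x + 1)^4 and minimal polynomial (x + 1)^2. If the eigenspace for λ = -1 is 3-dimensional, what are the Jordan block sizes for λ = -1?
Block sizes for λ = -1: [2, 1, 1]

Step 1 — from the characteristic polynomial, algebraic multiplicity of λ = -1 is 4. From dim ker(A − (-1)·I) = 3, there are exactly 3 Jordan blocks for λ = -1.
Step 2 — from the minimal polynomial, the factor (x + 1)^2 tells us the largest block for λ = -1 has size 2.
Step 3 — with total size 4, 3 blocks, and largest block 2, the block sizes (in nonincreasing order) are [2, 1, 1].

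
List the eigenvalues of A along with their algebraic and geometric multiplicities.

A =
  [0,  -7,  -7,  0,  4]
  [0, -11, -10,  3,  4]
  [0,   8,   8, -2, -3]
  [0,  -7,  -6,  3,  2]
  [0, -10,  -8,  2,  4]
λ = 0: alg = 3, geom = 1; λ = 2: alg = 2, geom = 1

Step 1 — factor the characteristic polynomial to read off the algebraic multiplicities:
  χ_A(x) = x^3*(x - 2)^2

Step 2 — compute geometric multiplicities via the rank-nullity identity g(λ) = n − rank(A − λI):
  rank(A − (0)·I) = 4, so dim ker(A − (0)·I) = n − 4 = 1
  rank(A − (2)·I) = 4, so dim ker(A − (2)·I) = n − 4 = 1

Summary:
  λ = 0: algebraic multiplicity = 3, geometric multiplicity = 1
  λ = 2: algebraic multiplicity = 2, geometric multiplicity = 1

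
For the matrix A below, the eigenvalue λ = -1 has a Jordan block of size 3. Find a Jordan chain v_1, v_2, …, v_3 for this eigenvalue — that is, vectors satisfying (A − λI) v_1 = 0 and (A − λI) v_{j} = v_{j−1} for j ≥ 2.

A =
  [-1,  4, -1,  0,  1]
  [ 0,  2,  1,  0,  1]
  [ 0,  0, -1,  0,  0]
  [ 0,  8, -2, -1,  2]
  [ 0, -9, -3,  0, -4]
A Jordan chain for λ = -1 of length 3:
v_1 = (3, 0, 0, 6, 0)ᵀ
v_2 = (4, 3, 0, 8, -9)ᵀ
v_3 = (0, 1, 0, 0, 0)ᵀ

Let N = A − (-1)·I. We want v_3 with N^3 v_3 = 0 but N^2 v_3 ≠ 0; then v_{j-1} := N · v_j for j = 3, …, 2.

Pick v_3 = (0, 1, 0, 0, 0)ᵀ.
Then v_2 = N · v_3 = (4, 3, 0, 8, -9)ᵀ.
Then v_1 = N · v_2 = (3, 0, 0, 6, 0)ᵀ.

Sanity check: (A − (-1)·I) v_1 = (0, 0, 0, 0, 0)ᵀ = 0. ✓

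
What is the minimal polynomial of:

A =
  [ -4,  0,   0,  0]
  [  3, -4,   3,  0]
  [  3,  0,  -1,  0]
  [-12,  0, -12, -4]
x^2 + 5*x + 4

The characteristic polynomial is χ_A(x) = (x + 1)*(x + 4)^3, so the eigenvalues are known. The minimal polynomial is
  m_A(x) = Π_λ (x − λ)^{k_λ}
where k_λ is the size of the *largest* Jordan block for λ (equivalently, the smallest k with (A − λI)^k v = 0 for every generalised eigenvector v of λ).

  λ = -4: largest Jordan block has size 1, contributing (x + 4)
  λ = -1: largest Jordan block has size 1, contributing (x + 1)

So m_A(x) = (x + 1)*(x + 4) = x^2 + 5*x + 4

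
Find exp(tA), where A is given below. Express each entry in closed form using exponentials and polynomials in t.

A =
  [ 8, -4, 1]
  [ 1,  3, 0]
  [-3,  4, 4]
e^{tA} =
  [t^2*exp(5*t) + 3*t*exp(5*t) + exp(5*t), -4*t*exp(5*t), t^2*exp(5*t) + t*exp(5*t)]
  [t^2*exp(5*t)/2 + t*exp(5*t), -2*t*exp(5*t) + exp(5*t), t^2*exp(5*t)/2]
  [-t^2*exp(5*t) - 3*t*exp(5*t), 4*t*exp(5*t), -t^2*exp(5*t) - t*exp(5*t) + exp(5*t)]

Strategy: write A = P · J · P⁻¹ where J is a Jordan canonical form, so e^{tA} = P · e^{tJ} · P⁻¹, and e^{tJ} can be computed block-by-block.

A has Jordan form
J =
  [5, 1, 0]
  [0, 5, 1]
  [0, 0, 5]
(up to reordering of blocks).

Per-block formulas:
  For a 3×3 Jordan block J_3(5): exp(t · J_3(5)) = e^(5t)·(I + t·N + (t^2/2)·N^2), where N is the 3×3 nilpotent shift.

After assembling e^{tJ} and conjugating by P, we get:

e^{tA} =
  [t^2*exp(5*t) + 3*t*exp(5*t) + exp(5*t), -4*t*exp(5*t), t^2*exp(5*t) + t*exp(5*t)]
  [t^2*exp(5*t)/2 + t*exp(5*t), -2*t*exp(5*t) + exp(5*t), t^2*exp(5*t)/2]
  [-t^2*exp(5*t) - 3*t*exp(5*t), 4*t*exp(5*t), -t^2*exp(5*t) - t*exp(5*t) + exp(5*t)]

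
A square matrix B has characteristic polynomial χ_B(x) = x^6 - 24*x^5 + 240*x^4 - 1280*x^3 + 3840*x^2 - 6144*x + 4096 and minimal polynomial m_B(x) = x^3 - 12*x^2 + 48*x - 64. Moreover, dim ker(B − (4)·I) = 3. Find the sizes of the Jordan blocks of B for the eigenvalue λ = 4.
Block sizes for λ = 4: [3, 2, 1]

Step 1 — from the characteristic polynomial, algebraic multiplicity of λ = 4 is 6. From dim ker(B − (4)·I) = 3, there are exactly 3 Jordan blocks for λ = 4.
Step 2 — from the minimal polynomial, the factor (x − 4)^3 tells us the largest block for λ = 4 has size 3.
Step 3 — with total size 6, 3 blocks, and largest block 3, the block sizes (in nonincreasing order) are [3, 2, 1].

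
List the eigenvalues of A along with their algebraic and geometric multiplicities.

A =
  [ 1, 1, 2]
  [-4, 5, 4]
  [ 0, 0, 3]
λ = 3: alg = 3, geom = 2

Step 1 — factor the characteristic polynomial to read off the algebraic multiplicities:
  χ_A(x) = (x - 3)^3

Step 2 — compute geometric multiplicities via the rank-nullity identity g(λ) = n − rank(A − λI):
  rank(A − (3)·I) = 1, so dim ker(A − (3)·I) = n − 1 = 2

Summary:
  λ = 3: algebraic multiplicity = 3, geometric multiplicity = 2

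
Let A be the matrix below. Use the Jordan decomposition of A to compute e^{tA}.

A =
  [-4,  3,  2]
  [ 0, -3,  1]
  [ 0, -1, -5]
e^{tA} =
  [exp(-4*t), t^2*exp(-4*t)/2 + 3*t*exp(-4*t), t^2*exp(-4*t)/2 + 2*t*exp(-4*t)]
  [0, t*exp(-4*t) + exp(-4*t), t*exp(-4*t)]
  [0, -t*exp(-4*t), -t*exp(-4*t) + exp(-4*t)]

Strategy: write A = P · J · P⁻¹ where J is a Jordan canonical form, so e^{tA} = P · e^{tJ} · P⁻¹, and e^{tJ} can be computed block-by-block.

A has Jordan form
J =
  [-4,  1,  0]
  [ 0, -4,  1]
  [ 0,  0, -4]
(up to reordering of blocks).

Per-block formulas:
  For a 3×3 Jordan block J_3(-4): exp(t · J_3(-4)) = e^(-4t)·(I + t·N + (t^2/2)·N^2), where N is the 3×3 nilpotent shift.

After assembling e^{tJ} and conjugating by P, we get:

e^{tA} =
  [exp(-4*t), t^2*exp(-4*t)/2 + 3*t*exp(-4*t), t^2*exp(-4*t)/2 + 2*t*exp(-4*t)]
  [0, t*exp(-4*t) + exp(-4*t), t*exp(-4*t)]
  [0, -t*exp(-4*t), -t*exp(-4*t) + exp(-4*t)]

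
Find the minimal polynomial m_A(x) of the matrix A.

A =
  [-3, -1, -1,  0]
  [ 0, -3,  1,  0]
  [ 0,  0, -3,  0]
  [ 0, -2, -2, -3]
x^3 + 9*x^2 + 27*x + 27

The characteristic polynomial is χ_A(x) = (x + 3)^4, so the eigenvalues are known. The minimal polynomial is
  m_A(x) = Π_λ (x − λ)^{k_λ}
where k_λ is the size of the *largest* Jordan block for λ (equivalently, the smallest k with (A − λI)^k v = 0 for every generalised eigenvector v of λ).

  λ = -3: largest Jordan block has size 3, contributing (x + 3)^3

So m_A(x) = (x + 3)^3 = x^3 + 9*x^2 + 27*x + 27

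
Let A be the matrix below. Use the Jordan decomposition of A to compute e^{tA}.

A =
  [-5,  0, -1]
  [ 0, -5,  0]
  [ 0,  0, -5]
e^{tA} =
  [exp(-5*t), 0, -t*exp(-5*t)]
  [0, exp(-5*t), 0]
  [0, 0, exp(-5*t)]

Strategy: write A = P · J · P⁻¹ where J is a Jordan canonical form, so e^{tA} = P · e^{tJ} · P⁻¹, and e^{tJ} can be computed block-by-block.

A has Jordan form
J =
  [-5,  1,  0]
  [ 0, -5,  0]
  [ 0,  0, -5]
(up to reordering of blocks).

Per-block formulas:
  For a 1×1 block at λ = -5: exp(t · [-5]) = [e^(-5t)].
  For a 2×2 Jordan block J_2(-5): exp(t · J_2(-5)) = e^(-5t)·(I + t·N), where N is the 2×2 nilpotent shift.

After assembling e^{tJ} and conjugating by P, we get:

e^{tA} =
  [exp(-5*t), 0, -t*exp(-5*t)]
  [0, exp(-5*t), 0]
  [0, 0, exp(-5*t)]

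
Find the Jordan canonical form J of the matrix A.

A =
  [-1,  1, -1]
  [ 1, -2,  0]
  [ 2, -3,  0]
J_3(-1)

The characteristic polynomial is
  det(x·I − A) = x^3 + 3*x^2 + 3*x + 1 = (x + 1)^3

Eigenvalues and multiplicities (the geometric multiplicity of λ is n − rank(A − λI), which equals the number of Jordan blocks for λ):
  λ = -1: algebraic multiplicity = 3, geometric multiplicity = 1

Determining the block sizes for each eigenvalue:
  λ = -1: one block (gm = 1), so the single block has size am = 3 → block sizes [3]

Assembling the blocks gives a Jordan form
J =
  [-1,  1,  0]
  [ 0, -1,  1]
  [ 0,  0, -1]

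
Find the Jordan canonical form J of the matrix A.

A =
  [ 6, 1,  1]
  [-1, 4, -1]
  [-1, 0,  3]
J_2(4) ⊕ J_1(5)

The characteristic polynomial is
  det(x·I − A) = x^3 - 13*x^2 + 56*x - 80 = (x - 5)*(x - 4)^2

Eigenvalues and multiplicities (the geometric multiplicity of λ is n − rank(A − λI), which equals the number of Jordan blocks for λ):
  λ = 4: algebraic multiplicity = 2, geometric multiplicity = 1
  λ = 5: algebraic multiplicity = 1, geometric multiplicity = 1

Determining the block sizes for each eigenvalue:
  λ = 4: one block (gm = 1), so the single block has size am = 2 → block sizes [2]
  λ = 5: one block (gm = 1), so the single block has size am = 1 → block sizes [1]

Assembling the blocks gives a Jordan form
J =
  [4, 1, 0]
  [0, 4, 0]
  [0, 0, 5]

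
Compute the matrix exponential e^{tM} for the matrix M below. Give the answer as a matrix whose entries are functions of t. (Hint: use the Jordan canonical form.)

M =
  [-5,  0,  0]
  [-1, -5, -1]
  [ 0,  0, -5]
e^{tM} =
  [exp(-5*t), 0, 0]
  [-t*exp(-5*t), exp(-5*t), -t*exp(-5*t)]
  [0, 0, exp(-5*t)]

Strategy: write M = P · J · P⁻¹ where J is a Jordan canonical form, so e^{tM} = P · e^{tJ} · P⁻¹, and e^{tJ} can be computed block-by-block.

M has Jordan form
J =
  [-5,  1,  0]
  [ 0, -5,  0]
  [ 0,  0, -5]
(up to reordering of blocks).

Per-block formulas:
  For a 2×2 Jordan block J_2(-5): exp(t · J_2(-5)) = e^(-5t)·(I + t·N), where N is the 2×2 nilpotent shift.
  For a 1×1 block at λ = -5: exp(t · [-5]) = [e^(-5t)].

After assembling e^{tJ} and conjugating by P, we get:

e^{tM} =
  [exp(-5*t), 0, 0]
  [-t*exp(-5*t), exp(-5*t), -t*exp(-5*t)]
  [0, 0, exp(-5*t)]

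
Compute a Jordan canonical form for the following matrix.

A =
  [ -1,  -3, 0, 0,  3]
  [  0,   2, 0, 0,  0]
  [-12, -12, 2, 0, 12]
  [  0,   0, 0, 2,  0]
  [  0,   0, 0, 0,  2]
J_1(-1) ⊕ J_1(2) ⊕ J_1(2) ⊕ J_1(2) ⊕ J_1(2)

The characteristic polynomial is
  det(x·I − A) = x^5 - 7*x^4 + 16*x^3 - 8*x^2 - 16*x + 16 = (x - 2)^4*(x + 1)

Eigenvalues and multiplicities (the geometric multiplicity of λ is n − rank(A − λI), which equals the number of Jordan blocks for λ):
  λ = -1: algebraic multiplicity = 1, geometric multiplicity = 1
  λ = 2: algebraic multiplicity = 4, geometric multiplicity = 4

Determining the block sizes for each eigenvalue:
  λ = -1: one block (gm = 1), so the single block has size am = 1 → block sizes [1]
  λ = 2: gm = am = 4, so every block has size 1 → block sizes [1, 1, 1, 1]

Assembling the blocks gives a Jordan form
J =
  [-1, 0, 0, 0, 0]
  [ 0, 2, 0, 0, 0]
  [ 0, 0, 2, 0, 0]
  [ 0, 0, 0, 2, 0]
  [ 0, 0, 0, 0, 2]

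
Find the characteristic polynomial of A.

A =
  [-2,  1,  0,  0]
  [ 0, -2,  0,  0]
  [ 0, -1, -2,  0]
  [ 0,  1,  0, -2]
x^4 + 8*x^3 + 24*x^2 + 32*x + 16

Expanding det(x·I − A) (e.g. by cofactor expansion or by noting that A is similar to its Jordan form J, which has the same characteristic polynomial as A) gives
  χ_A(x) = x^4 + 8*x^3 + 24*x^2 + 32*x + 16
which factors as (x + 2)^4. The eigenvalues (with algebraic multiplicities) are λ = -2 with multiplicity 4.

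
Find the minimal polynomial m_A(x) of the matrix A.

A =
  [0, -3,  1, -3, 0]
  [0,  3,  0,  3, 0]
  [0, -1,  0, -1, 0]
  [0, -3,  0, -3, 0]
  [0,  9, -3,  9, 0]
x^3

The characteristic polynomial is χ_A(x) = x^5, so the eigenvalues are known. The minimal polynomial is
  m_A(x) = Π_λ (x − λ)^{k_λ}
where k_λ is the size of the *largest* Jordan block for λ (equivalently, the smallest k with (A − λI)^k v = 0 for every generalised eigenvector v of λ).

  λ = 0: largest Jordan block has size 3, contributing (x − 0)^3

So m_A(x) = x^3 = x^3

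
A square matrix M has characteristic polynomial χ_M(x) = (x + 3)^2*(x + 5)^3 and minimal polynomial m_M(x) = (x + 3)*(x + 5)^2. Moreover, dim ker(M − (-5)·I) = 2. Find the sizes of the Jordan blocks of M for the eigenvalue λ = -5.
Block sizes for λ = -5: [2, 1]

Step 1 — from the characteristic polynomial, algebraic multiplicity of λ = -5 is 3. From dim ker(M − (-5)·I) = 2, there are exactly 2 Jordan blocks for λ = -5.
Step 2 — from the minimal polynomial, the factor (x + 5)^2 tells us the largest block for λ = -5 has size 2.
Step 3 — with total size 3, 2 blocks, and largest block 2, the block sizes (in nonincreasing order) are [2, 1].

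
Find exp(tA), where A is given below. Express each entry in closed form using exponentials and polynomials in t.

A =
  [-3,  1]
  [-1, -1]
e^{tA} =
  [-t*exp(-2*t) + exp(-2*t), t*exp(-2*t)]
  [-t*exp(-2*t), t*exp(-2*t) + exp(-2*t)]

Strategy: write A = P · J · P⁻¹ where J is a Jordan canonical form, so e^{tA} = P · e^{tJ} · P⁻¹, and e^{tJ} can be computed block-by-block.

A has Jordan form
J =
  [-2,  1]
  [ 0, -2]
(up to reordering of blocks).

Per-block formulas:
  For a 2×2 Jordan block J_2(-2): exp(t · J_2(-2)) = e^(-2t)·(I + t·N), where N is the 2×2 nilpotent shift.

After assembling e^{tJ} and conjugating by P, we get:

e^{tA} =
  [-t*exp(-2*t) + exp(-2*t), t*exp(-2*t)]
  [-t*exp(-2*t), t*exp(-2*t) + exp(-2*t)]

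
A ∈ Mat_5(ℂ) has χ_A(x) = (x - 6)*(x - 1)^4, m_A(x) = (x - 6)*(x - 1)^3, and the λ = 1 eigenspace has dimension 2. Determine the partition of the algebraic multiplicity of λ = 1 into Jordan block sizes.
Block sizes for λ = 1: [3, 1]

Step 1 — from the characteristic polynomial, algebraic multiplicity of λ = 1 is 4. From dim ker(A − (1)·I) = 2, there are exactly 2 Jordan blocks for λ = 1.
Step 2 — from the minimal polynomial, the factor (x − 1)^3 tells us the largest block for λ = 1 has size 3.
Step 3 — with total size 4, 2 blocks, and largest block 3, the block sizes (in nonincreasing order) are [3, 1].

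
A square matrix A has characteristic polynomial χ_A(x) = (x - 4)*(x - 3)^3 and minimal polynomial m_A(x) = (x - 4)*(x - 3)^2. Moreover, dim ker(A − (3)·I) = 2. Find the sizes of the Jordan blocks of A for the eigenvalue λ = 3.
Block sizes for λ = 3: [2, 1]

Step 1 — from the characteristic polynomial, algebraic multiplicity of λ = 3 is 3. From dim ker(A − (3)·I) = 2, there are exactly 2 Jordan blocks for λ = 3.
Step 2 — from the minimal polynomial, the factor (x − 3)^2 tells us the largest block for λ = 3 has size 2.
Step 3 — with total size 3, 2 blocks, and largest block 2, the block sizes (in nonincreasing order) are [2, 1].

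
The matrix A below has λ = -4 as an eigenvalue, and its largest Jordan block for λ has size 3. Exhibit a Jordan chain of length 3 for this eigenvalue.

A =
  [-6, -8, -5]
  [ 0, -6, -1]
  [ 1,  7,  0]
A Jordan chain for λ = -4 of length 3:
v_1 = (-1, -1, 2)ᵀ
v_2 = (-2, 0, 1)ᵀ
v_3 = (1, 0, 0)ᵀ

Let N = A − (-4)·I. We want v_3 with N^3 v_3 = 0 but N^2 v_3 ≠ 0; then v_{j-1} := N · v_j for j = 3, …, 2.

Pick v_3 = (1, 0, 0)ᵀ.
Then v_2 = N · v_3 = (-2, 0, 1)ᵀ.
Then v_1 = N · v_2 = (-1, -1, 2)ᵀ.

Sanity check: (A − (-4)·I) v_1 = (0, 0, 0)ᵀ = 0. ✓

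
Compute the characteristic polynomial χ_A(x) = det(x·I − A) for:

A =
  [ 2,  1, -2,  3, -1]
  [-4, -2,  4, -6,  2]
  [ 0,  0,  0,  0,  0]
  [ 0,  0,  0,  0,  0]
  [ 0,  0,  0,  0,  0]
x^5

Expanding det(x·I − A) (e.g. by cofactor expansion or by noting that A is similar to its Jordan form J, which has the same characteristic polynomial as A) gives
  χ_A(x) = x^5
which factors as x^5. The eigenvalues (with algebraic multiplicities) are λ = 0 with multiplicity 5.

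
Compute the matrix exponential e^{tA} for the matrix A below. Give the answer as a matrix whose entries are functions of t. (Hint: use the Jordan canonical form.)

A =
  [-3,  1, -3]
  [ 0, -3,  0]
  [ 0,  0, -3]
e^{tA} =
  [exp(-3*t), t*exp(-3*t), -3*t*exp(-3*t)]
  [0, exp(-3*t), 0]
  [0, 0, exp(-3*t)]

Strategy: write A = P · J · P⁻¹ where J is a Jordan canonical form, so e^{tA} = P · e^{tJ} · P⁻¹, and e^{tJ} can be computed block-by-block.

A has Jordan form
J =
  [-3,  1,  0]
  [ 0, -3,  0]
  [ 0,  0, -3]
(up to reordering of blocks).

Per-block formulas:
  For a 1×1 block at λ = -3: exp(t · [-3]) = [e^(-3t)].
  For a 2×2 Jordan block J_2(-3): exp(t · J_2(-3)) = e^(-3t)·(I + t·N), where N is the 2×2 nilpotent shift.

After assembling e^{tJ} and conjugating by P, we get:

e^{tA} =
  [exp(-3*t), t*exp(-3*t), -3*t*exp(-3*t)]
  [0, exp(-3*t), 0]
  [0, 0, exp(-3*t)]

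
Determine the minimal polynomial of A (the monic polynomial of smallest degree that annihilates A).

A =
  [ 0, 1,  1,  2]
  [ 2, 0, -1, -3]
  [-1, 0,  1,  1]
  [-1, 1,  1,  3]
x^2 - 2*x + 1

The characteristic polynomial is χ_A(x) = (x - 1)^4, so the eigenvalues are known. The minimal polynomial is
  m_A(x) = Π_λ (x − λ)^{k_λ}
where k_λ is the size of the *largest* Jordan block for λ (equivalently, the smallest k with (A − λI)^k v = 0 for every generalised eigenvector v of λ).

  λ = 1: largest Jordan block has size 2, contributing (x − 1)^2

So m_A(x) = (x - 1)^2 = x^2 - 2*x + 1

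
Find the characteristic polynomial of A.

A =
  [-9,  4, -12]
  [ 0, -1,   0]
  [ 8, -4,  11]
x^3 - x^2 - 5*x - 3

Expanding det(x·I − A) (e.g. by cofactor expansion or by noting that A is similar to its Jordan form J, which has the same characteristic polynomial as A) gives
  χ_A(x) = x^3 - x^2 - 5*x - 3
which factors as (x - 3)*(x + 1)^2. The eigenvalues (with algebraic multiplicities) are λ = -1 with multiplicity 2, λ = 3 with multiplicity 1.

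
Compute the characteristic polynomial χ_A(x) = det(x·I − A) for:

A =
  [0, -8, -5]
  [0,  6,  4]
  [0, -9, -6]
x^3

Expanding det(x·I − A) (e.g. by cofactor expansion or by noting that A is similar to its Jordan form J, which has the same characteristic polynomial as A) gives
  χ_A(x) = x^3
which factors as x^3. The eigenvalues (with algebraic multiplicities) are λ = 0 with multiplicity 3.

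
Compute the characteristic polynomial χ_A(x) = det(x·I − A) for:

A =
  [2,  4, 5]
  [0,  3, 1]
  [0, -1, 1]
x^3 - 6*x^2 + 12*x - 8

Expanding det(x·I − A) (e.g. by cofactor expansion or by noting that A is similar to its Jordan form J, which has the same characteristic polynomial as A) gives
  χ_A(x) = x^3 - 6*x^2 + 12*x - 8
which factors as (x - 2)^3. The eigenvalues (with algebraic multiplicities) are λ = 2 with multiplicity 3.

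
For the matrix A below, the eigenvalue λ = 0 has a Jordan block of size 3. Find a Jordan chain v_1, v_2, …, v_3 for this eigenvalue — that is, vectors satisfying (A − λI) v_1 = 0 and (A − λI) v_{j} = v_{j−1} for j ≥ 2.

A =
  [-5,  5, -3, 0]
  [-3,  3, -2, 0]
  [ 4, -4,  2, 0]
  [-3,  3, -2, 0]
A Jordan chain for λ = 0 of length 3:
v_1 = (-2, -2, 0, -2)ᵀ
v_2 = (-5, -3, 4, -3)ᵀ
v_3 = (1, 0, 0, 0)ᵀ

Let N = A − (0)·I. We want v_3 with N^3 v_3 = 0 but N^2 v_3 ≠ 0; then v_{j-1} := N · v_j for j = 3, …, 2.

Pick v_3 = (1, 0, 0, 0)ᵀ.
Then v_2 = N · v_3 = (-5, -3, 4, -3)ᵀ.
Then v_1 = N · v_2 = (-2, -2, 0, -2)ᵀ.

Sanity check: (A − (0)·I) v_1 = (0, 0, 0, 0)ᵀ = 0. ✓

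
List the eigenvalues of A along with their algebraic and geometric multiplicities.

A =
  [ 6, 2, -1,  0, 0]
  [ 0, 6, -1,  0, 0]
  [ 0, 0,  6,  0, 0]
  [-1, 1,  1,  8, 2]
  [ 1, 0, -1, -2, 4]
λ = 6: alg = 5, geom = 2

Step 1 — factor the characteristic polynomial to read off the algebraic multiplicities:
  χ_A(x) = (x - 6)^5

Step 2 — compute geometric multiplicities via the rank-nullity identity g(λ) = n − rank(A − λI):
  rank(A − (6)·I) = 3, so dim ker(A − (6)·I) = n − 3 = 2

Summary:
  λ = 6: algebraic multiplicity = 5, geometric multiplicity = 2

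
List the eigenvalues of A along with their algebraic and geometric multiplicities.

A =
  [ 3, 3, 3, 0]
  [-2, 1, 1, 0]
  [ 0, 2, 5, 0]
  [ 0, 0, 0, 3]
λ = 3: alg = 4, geom = 2

Step 1 — factor the characteristic polynomial to read off the algebraic multiplicities:
  χ_A(x) = (x - 3)^4

Step 2 — compute geometric multiplicities via the rank-nullity identity g(λ) = n − rank(A − λI):
  rank(A − (3)·I) = 2, so dim ker(A − (3)·I) = n − 2 = 2

Summary:
  λ = 3: algebraic multiplicity = 4, geometric multiplicity = 2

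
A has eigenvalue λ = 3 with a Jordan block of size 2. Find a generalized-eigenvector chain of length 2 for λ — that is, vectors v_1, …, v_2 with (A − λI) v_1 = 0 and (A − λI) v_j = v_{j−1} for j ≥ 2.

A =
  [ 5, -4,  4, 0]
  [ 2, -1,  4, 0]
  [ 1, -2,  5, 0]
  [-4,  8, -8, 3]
A Jordan chain for λ = 3 of length 2:
v_1 = (2, 2, 1, -4)ᵀ
v_2 = (1, 0, 0, 0)ᵀ

Let N = A − (3)·I. We want v_2 with N^2 v_2 = 0 but N^1 v_2 ≠ 0; then v_{j-1} := N · v_j for j = 2, …, 2.

Pick v_2 = (1, 0, 0, 0)ᵀ.
Then v_1 = N · v_2 = (2, 2, 1, -4)ᵀ.

Sanity check: (A − (3)·I) v_1 = (0, 0, 0, 0)ᵀ = 0. ✓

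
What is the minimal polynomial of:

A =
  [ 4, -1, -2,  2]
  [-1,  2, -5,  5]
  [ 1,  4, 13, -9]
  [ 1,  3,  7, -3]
x^3 - 12*x^2 + 48*x - 64

The characteristic polynomial is χ_A(x) = (x - 4)^4, so the eigenvalues are known. The minimal polynomial is
  m_A(x) = Π_λ (x − λ)^{k_λ}
where k_λ is the size of the *largest* Jordan block for λ (equivalently, the smallest k with (A − λI)^k v = 0 for every generalised eigenvector v of λ).

  λ = 4: largest Jordan block has size 3, contributing (x − 4)^3

So m_A(x) = (x - 4)^3 = x^3 - 12*x^2 + 48*x - 64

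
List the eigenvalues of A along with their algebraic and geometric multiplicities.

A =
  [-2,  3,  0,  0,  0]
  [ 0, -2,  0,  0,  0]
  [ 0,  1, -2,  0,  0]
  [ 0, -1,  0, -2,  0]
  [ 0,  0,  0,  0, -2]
λ = -2: alg = 5, geom = 4

Step 1 — factor the characteristic polynomial to read off the algebraic multiplicities:
  χ_A(x) = (x + 2)^5

Step 2 — compute geometric multiplicities via the rank-nullity identity g(λ) = n − rank(A − λI):
  rank(A − (-2)·I) = 1, so dim ker(A − (-2)·I) = n − 1 = 4

Summary:
  λ = -2: algebraic multiplicity = 5, geometric multiplicity = 4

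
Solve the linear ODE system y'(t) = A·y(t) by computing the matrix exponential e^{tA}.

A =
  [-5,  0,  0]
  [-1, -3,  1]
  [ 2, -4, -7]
e^{tA} =
  [exp(-5*t), 0, 0]
  [-t*exp(-5*t), 2*t*exp(-5*t) + exp(-5*t), t*exp(-5*t)]
  [2*t*exp(-5*t), -4*t*exp(-5*t), -2*t*exp(-5*t) + exp(-5*t)]

Strategy: write A = P · J · P⁻¹ where J is a Jordan canonical form, so e^{tA} = P · e^{tJ} · P⁻¹, and e^{tJ} can be computed block-by-block.

A has Jordan form
J =
  [-5,  1,  0]
  [ 0, -5,  0]
  [ 0,  0, -5]
(up to reordering of blocks).

Per-block formulas:
  For a 2×2 Jordan block J_2(-5): exp(t · J_2(-5)) = e^(-5t)·(I + t·N), where N is the 2×2 nilpotent shift.
  For a 1×1 block at λ = -5: exp(t · [-5]) = [e^(-5t)].

After assembling e^{tJ} and conjugating by P, we get:

e^{tA} =
  [exp(-5*t), 0, 0]
  [-t*exp(-5*t), 2*t*exp(-5*t) + exp(-5*t), t*exp(-5*t)]
  [2*t*exp(-5*t), -4*t*exp(-5*t), -2*t*exp(-5*t) + exp(-5*t)]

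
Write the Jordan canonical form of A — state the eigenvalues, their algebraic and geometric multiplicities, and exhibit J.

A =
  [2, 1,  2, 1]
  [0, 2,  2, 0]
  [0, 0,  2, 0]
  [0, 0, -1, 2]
J_3(2) ⊕ J_1(2)

The characteristic polynomial is
  det(x·I − A) = x^4 - 8*x^3 + 24*x^2 - 32*x + 16 = (x - 2)^4

Eigenvalues and multiplicities (the geometric multiplicity of λ is n − rank(A − λI), which equals the number of Jordan blocks for λ):
  λ = 2: algebraic multiplicity = 4, geometric multiplicity = 2

Determining the block sizes for each eigenvalue:
  λ = 2: with am = 4 and gm = 2, the partition is not yet determined (e.g. several partitions of 4 into 2 parts exist). Let N = A − (2)·I. Computing rank(N^1) = 2, rank(N^2) = 1, rank(N^3) = 0; the number of blocks of size ≥ j is rank(N^{j−1}) − rank(N^j), giving [2, 1, 1]. So we have 1 block(s) of size 3, 1 block(s) of size 1 → block sizes [3, 1]

Assembling the blocks gives a Jordan form
J =
  [2, 1, 0, 0]
  [0, 2, 1, 0]
  [0, 0, 2, 0]
  [0, 0, 0, 2]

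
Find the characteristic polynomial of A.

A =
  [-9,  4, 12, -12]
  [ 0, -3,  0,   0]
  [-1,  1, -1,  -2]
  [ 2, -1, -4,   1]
x^4 + 12*x^3 + 54*x^2 + 108*x + 81

Expanding det(x·I − A) (e.g. by cofactor expansion or by noting that A is similar to its Jordan form J, which has the same characteristic polynomial as A) gives
  χ_A(x) = x^4 + 12*x^3 + 54*x^2 + 108*x + 81
which factors as (x + 3)^4. The eigenvalues (with algebraic multiplicities) are λ = -3 with multiplicity 4.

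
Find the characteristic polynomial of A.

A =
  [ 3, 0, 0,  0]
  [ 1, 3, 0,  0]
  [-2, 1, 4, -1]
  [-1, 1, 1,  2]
x^4 - 12*x^3 + 54*x^2 - 108*x + 81

Expanding det(x·I − A) (e.g. by cofactor expansion or by noting that A is similar to its Jordan form J, which has the same characteristic polynomial as A) gives
  χ_A(x) = x^4 - 12*x^3 + 54*x^2 - 108*x + 81
which factors as (x - 3)^4. The eigenvalues (with algebraic multiplicities) are λ = 3 with multiplicity 4.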